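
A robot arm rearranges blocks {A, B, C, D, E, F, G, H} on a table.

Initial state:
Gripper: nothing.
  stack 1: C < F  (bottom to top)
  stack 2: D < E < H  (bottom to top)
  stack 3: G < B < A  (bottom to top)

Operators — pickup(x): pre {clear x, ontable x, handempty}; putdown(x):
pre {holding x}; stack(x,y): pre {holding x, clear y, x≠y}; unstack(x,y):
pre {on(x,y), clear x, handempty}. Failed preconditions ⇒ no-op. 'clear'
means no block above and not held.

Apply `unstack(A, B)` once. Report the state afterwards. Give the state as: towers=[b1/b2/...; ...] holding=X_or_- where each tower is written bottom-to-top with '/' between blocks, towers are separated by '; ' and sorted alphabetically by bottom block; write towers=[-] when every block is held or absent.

before: towers=[C/F; D/E/H; G/B/A] holding=-
pre[unstack(A, B)]: on(A,B) yes, clear(A) yes, handempty yes
all met → apply unstack(A, B)
after:  towers=[C/F; D/E/H; G/B] holding=A

towers=[C/F; D/E/H; G/B] holding=A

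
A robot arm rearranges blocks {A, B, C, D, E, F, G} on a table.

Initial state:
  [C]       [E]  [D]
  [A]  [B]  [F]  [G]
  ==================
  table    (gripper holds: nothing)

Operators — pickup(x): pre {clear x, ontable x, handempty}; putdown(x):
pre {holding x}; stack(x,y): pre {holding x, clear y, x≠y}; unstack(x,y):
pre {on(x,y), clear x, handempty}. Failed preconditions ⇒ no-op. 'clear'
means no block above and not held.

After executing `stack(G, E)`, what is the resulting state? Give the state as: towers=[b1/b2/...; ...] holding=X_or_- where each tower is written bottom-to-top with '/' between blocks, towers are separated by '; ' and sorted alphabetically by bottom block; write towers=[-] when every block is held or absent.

before: towers=[A/C; B; F/E; G/D] holding=-
pre[stack(G, E)]: holding(G) fail, clear(E) ok, G≠E ok
holding(G) unmet → stack(G, E) is a no-op
after:  towers=[A/C; B; F/E; G/D] holding=-

towers=[A/C; B; F/E; G/D] holding=-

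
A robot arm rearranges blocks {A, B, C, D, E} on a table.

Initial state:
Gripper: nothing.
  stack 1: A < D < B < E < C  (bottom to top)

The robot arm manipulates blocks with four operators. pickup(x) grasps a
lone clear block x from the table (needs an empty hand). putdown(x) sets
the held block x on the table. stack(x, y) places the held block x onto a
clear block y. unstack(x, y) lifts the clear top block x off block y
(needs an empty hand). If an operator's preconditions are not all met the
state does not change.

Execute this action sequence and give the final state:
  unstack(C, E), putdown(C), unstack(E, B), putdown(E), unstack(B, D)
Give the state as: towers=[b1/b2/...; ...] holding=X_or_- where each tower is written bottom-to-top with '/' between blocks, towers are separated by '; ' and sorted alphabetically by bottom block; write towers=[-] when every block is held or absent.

towers=[A/D; C; E] holding=B

step 1 (unstack(C, E)): towers=[A/D/B/E] holding=C
step 2 (putdown(C)): towers=[A/D/B/E; C] holding=-
step 3 (unstack(E, B)): towers=[A/D/B; C] holding=E
step 4 (putdown(E)): towers=[A/D/B; C; E] holding=-
step 5 (unstack(B, D)): towers=[A/D; C; E] holding=B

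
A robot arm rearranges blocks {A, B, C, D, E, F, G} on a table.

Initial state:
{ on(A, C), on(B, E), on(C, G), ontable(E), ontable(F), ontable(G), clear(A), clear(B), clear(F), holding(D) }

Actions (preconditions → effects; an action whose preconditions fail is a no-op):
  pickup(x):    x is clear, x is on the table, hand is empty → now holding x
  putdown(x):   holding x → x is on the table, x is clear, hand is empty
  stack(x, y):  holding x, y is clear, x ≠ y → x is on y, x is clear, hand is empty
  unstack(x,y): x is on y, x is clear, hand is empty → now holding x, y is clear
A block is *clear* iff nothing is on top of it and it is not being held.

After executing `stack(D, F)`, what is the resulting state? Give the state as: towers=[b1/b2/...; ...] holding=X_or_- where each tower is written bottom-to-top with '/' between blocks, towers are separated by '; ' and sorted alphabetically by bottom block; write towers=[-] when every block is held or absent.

towers=[E/B; F/D; G/C/A] holding=-

before: towers=[E/B; F; G/C/A] holding=D
pre[stack(D, F)]: holding(D) ok, clear(F) ok, D≠F ok
all met → apply stack(D, F)
after:  towers=[E/B; F/D; G/C/A] holding=-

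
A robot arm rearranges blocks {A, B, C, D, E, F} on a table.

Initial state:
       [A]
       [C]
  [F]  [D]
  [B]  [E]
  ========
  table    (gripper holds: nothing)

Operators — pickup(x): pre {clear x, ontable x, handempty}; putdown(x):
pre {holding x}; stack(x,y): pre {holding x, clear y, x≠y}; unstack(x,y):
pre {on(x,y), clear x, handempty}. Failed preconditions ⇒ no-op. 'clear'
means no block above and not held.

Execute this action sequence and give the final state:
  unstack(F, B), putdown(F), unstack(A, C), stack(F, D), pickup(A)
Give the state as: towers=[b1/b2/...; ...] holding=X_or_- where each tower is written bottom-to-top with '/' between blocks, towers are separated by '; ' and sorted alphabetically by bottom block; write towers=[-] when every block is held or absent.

towers=[B; E/D/C; F] holding=A

step 1 (unstack(F, B)): towers=[B; E/D/C/A] holding=F
step 2 (putdown(F)): towers=[B; E/D/C/A; F] holding=-
step 3 (unstack(A, C)): towers=[B; E/D/C; F] holding=A
step 4 (stack(F, D)) [no-op]: towers=[B; E/D/C; F] holding=A
step 5 (pickup(A)) [no-op]: towers=[B; E/D/C; F] holding=A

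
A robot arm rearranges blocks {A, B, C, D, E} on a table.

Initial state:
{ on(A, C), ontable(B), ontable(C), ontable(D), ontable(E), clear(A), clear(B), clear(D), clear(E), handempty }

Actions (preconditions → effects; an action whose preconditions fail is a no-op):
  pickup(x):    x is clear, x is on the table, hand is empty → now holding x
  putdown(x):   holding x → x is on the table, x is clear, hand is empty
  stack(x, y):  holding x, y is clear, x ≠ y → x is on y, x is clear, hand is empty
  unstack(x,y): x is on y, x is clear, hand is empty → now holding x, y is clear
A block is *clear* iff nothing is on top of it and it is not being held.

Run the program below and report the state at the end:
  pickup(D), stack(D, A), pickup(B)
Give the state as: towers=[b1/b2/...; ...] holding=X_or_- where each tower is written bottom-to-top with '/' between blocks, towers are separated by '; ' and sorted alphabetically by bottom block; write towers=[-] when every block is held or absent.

towers=[C/A/D; E] holding=B

step 1 (pickup(D)): towers=[B; C/A; E] holding=D
step 2 (stack(D, A)): towers=[B; C/A/D; E] holding=-
step 3 (pickup(B)): towers=[C/A/D; E] holding=B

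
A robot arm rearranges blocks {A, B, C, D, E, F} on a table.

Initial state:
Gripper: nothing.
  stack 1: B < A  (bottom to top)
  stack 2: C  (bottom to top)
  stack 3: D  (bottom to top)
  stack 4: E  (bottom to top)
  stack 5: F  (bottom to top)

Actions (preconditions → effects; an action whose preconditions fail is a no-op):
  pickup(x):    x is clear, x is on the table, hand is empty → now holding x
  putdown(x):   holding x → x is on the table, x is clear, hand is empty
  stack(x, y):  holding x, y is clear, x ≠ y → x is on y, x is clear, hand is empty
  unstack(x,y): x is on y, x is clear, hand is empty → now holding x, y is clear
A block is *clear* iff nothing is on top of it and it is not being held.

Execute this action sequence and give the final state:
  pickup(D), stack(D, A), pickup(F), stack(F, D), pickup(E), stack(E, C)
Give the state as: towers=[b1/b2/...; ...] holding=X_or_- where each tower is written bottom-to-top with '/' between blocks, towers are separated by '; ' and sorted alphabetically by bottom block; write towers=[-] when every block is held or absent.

towers=[B/A/D/F; C/E] holding=-

step 1 (pickup(D)): towers=[B/A; C; E; F] holding=D
step 2 (stack(D, A)): towers=[B/A/D; C; E; F] holding=-
step 3 (pickup(F)): towers=[B/A/D; C; E] holding=F
step 4 (stack(F, D)): towers=[B/A/D/F; C; E] holding=-
step 5 (pickup(E)): towers=[B/A/D/F; C] holding=E
step 6 (stack(E, C)): towers=[B/A/D/F; C/E] holding=-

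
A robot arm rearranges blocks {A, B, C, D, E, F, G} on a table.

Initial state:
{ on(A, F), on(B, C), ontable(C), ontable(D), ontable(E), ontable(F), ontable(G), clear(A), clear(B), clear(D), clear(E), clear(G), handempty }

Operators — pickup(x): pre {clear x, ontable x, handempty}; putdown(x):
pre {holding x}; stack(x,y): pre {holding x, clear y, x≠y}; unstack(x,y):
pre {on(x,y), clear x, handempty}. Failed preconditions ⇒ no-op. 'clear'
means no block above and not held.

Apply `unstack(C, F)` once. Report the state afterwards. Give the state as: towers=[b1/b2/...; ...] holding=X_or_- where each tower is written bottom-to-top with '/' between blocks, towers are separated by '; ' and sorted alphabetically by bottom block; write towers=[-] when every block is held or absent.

before: towers=[C/B; D; E; F/A; G] holding=-
pre[unstack(C, F)]: on(C,F) no, clear(C) no, handempty yes
on(C,F), clear(C) unmet → unstack(C, F) is a no-op
after:  towers=[C/B; D; E; F/A; G] holding=-

towers=[C/B; D; E; F/A; G] holding=-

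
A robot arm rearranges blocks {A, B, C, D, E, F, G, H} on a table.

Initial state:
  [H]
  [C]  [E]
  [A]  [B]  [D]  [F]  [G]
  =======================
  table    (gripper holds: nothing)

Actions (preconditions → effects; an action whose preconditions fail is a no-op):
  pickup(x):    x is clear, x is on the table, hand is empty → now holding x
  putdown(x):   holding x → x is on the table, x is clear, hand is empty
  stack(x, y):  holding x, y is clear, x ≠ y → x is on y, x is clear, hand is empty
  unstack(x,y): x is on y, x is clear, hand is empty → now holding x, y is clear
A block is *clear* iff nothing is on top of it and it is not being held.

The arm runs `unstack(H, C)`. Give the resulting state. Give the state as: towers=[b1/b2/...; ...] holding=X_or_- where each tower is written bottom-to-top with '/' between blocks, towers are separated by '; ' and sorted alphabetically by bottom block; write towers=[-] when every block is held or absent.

before: towers=[A/C/H; B/E; D; F; G] holding=-
pre[unstack(H, C)]: on(H,C) yes, clear(H) yes, handempty yes
all met → apply unstack(H, C)
after:  towers=[A/C; B/E; D; F; G] holding=H

towers=[A/C; B/E; D; F; G] holding=H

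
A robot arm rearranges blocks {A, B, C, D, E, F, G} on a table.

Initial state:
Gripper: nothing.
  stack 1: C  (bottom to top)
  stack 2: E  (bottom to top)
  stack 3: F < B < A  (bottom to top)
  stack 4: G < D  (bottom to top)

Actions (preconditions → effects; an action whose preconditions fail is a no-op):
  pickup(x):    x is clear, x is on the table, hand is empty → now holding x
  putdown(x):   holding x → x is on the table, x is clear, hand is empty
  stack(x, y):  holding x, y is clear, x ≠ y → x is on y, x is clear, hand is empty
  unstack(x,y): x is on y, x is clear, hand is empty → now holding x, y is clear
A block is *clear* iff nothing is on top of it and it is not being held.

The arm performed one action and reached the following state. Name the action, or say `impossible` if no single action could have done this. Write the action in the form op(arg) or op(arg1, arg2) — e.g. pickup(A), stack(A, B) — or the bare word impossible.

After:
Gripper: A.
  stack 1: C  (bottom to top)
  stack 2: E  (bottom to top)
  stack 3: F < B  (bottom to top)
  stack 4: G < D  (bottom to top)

unstack(A, B)

target: towers=[C; E; F/B; G/D] holding=A
     unstack(D, G) → towers=[C; E; F/B/A; G] holding=D
     unstack(A, B) → towers=[C; E; F/B; G/D] holding=A  ← match
         pickup(E) → towers=[C; F/B/A; G/D] holding=E
         pickup(C) → towers=[E; F/B/A; G/D] holding=C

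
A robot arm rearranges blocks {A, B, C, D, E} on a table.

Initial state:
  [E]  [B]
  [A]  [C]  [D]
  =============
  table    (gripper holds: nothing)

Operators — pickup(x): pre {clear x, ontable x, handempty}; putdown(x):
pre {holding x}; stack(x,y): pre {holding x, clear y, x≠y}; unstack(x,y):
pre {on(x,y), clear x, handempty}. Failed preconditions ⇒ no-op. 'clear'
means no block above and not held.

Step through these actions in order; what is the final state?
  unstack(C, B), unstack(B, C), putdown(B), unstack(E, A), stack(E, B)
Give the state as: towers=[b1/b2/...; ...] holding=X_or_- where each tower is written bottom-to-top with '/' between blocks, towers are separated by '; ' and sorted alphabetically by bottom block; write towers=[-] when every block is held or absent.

step 1 (unstack(C, B)) [no-op]: towers=[A/E; C/B; D] holding=-
step 2 (unstack(B, C)): towers=[A/E; C; D] holding=B
step 3 (putdown(B)): towers=[A/E; B; C; D] holding=-
step 4 (unstack(E, A)): towers=[A; B; C; D] holding=E
step 5 (stack(E, B)): towers=[A; B/E; C; D] holding=-

towers=[A; B/E; C; D] holding=-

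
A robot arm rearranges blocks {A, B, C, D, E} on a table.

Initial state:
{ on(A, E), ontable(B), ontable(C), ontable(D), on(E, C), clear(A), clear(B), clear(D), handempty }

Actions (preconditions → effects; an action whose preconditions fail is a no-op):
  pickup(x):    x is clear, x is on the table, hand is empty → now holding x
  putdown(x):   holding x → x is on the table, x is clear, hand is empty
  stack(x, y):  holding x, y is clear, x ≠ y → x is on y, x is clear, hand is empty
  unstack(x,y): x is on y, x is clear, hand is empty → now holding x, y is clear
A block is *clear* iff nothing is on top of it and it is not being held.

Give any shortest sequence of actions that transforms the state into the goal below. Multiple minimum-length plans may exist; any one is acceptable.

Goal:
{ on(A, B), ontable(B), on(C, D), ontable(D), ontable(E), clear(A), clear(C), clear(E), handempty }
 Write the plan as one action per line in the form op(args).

unstack(A, E)
stack(A, B)
unstack(E, C)
putdown(E)
pickup(C)
stack(C, D)

step 1 (unstack(A, E)): towers=[B; C/E; D] holding=A
step 2 (stack(A, B)): towers=[B/A; C/E; D] holding=-
step 3 (unstack(E, C)): towers=[B/A; C; D] holding=E
step 4 (putdown(E)): towers=[B/A; C; D; E] holding=-
step 5 (pickup(C)): towers=[B/A; D; E] holding=C
step 6 (stack(C, D)): towers=[B/A; D/C; E] holding=-
goal check: towers=[B/A; D/C; E] holding=- — reached (length 6, optimal by BFS)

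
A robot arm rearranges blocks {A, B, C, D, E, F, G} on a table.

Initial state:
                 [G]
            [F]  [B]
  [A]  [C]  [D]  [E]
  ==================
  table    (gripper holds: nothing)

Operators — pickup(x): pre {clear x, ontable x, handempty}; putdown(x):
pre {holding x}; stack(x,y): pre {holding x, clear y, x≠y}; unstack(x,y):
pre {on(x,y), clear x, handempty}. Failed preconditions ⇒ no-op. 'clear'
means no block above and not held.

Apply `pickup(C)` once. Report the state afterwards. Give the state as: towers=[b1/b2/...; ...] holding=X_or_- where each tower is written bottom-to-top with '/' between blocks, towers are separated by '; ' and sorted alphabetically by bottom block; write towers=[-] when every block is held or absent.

towers=[A; D/F; E/B/G] holding=C

before: towers=[A; C; D/F; E/B/G] holding=-
pre[pickup(C)]: clear(C) ok, ontable(C) ok, handempty ok
all met → apply pickup(C)
after:  towers=[A; D/F; E/B/G] holding=C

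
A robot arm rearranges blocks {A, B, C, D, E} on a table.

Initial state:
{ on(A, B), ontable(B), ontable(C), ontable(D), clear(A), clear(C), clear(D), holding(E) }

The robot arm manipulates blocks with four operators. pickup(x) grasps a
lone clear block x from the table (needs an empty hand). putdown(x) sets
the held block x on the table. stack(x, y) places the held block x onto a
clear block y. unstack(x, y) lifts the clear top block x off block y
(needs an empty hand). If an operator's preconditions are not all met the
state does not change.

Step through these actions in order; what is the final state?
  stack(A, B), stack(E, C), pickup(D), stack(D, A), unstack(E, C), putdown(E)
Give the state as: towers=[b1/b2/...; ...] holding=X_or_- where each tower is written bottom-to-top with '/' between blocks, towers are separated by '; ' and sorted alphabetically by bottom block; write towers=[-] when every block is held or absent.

step 1 (stack(A, B)) [no-op]: towers=[B/A; C; D] holding=E
step 2 (stack(E, C)): towers=[B/A; C/E; D] holding=-
step 3 (pickup(D)): towers=[B/A; C/E] holding=D
step 4 (stack(D, A)): towers=[B/A/D; C/E] holding=-
step 5 (unstack(E, C)): towers=[B/A/D; C] holding=E
step 6 (putdown(E)): towers=[B/A/D; C; E] holding=-

towers=[B/A/D; C; E] holding=-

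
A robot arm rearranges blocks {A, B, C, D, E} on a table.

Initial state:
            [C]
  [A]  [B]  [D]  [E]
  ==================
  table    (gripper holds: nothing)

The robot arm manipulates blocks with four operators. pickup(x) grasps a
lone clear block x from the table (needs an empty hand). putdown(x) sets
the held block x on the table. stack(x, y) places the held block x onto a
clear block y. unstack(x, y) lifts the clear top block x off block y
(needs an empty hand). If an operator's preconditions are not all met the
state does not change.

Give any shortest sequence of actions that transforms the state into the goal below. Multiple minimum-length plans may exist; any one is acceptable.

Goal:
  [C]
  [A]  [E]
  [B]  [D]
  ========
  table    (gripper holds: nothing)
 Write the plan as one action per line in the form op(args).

step 1 (pickup(A)): towers=[B; D/C; E] holding=A
step 2 (stack(A, B)): towers=[B/A; D/C; E] holding=-
step 3 (unstack(C, D)): towers=[B/A; D; E] holding=C
step 4 (stack(C, A)): towers=[B/A/C; D; E] holding=-
step 5 (pickup(E)): towers=[B/A/C; D] holding=E
step 6 (stack(E, D)): towers=[B/A/C; D/E] holding=-
goal check: towers=[B/A/C; D/E] holding=- — reached (length 6, optimal by BFS)

pickup(A)
stack(A, B)
unstack(C, D)
stack(C, A)
pickup(E)
stack(E, D)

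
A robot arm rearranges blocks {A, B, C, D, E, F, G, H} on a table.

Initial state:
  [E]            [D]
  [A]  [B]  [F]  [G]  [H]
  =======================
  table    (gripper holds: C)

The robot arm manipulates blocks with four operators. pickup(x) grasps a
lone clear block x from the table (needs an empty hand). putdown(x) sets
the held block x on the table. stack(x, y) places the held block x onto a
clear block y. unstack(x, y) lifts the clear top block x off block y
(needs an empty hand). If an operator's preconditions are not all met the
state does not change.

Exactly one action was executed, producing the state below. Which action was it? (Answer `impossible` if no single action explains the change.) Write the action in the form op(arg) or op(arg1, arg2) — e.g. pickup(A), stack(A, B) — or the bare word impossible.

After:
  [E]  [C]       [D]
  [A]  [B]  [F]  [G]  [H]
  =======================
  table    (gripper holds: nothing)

stack(C, B)

target: towers=[A/E; B/C; F; G/D; H] holding=-
        putdown(C) → towers=[A/E; B; C; F; G/D; H] holding=-
       stack(C, E) → towers=[A/E/C; B; F; G/D; H] holding=-
       stack(C, H) → towers=[A/E; B; F; G/D; H/C] holding=-
       stack(C, B) → towers=[A/E; B/C; F; G/D; H] holding=-  ← match
       stack(C, F) → towers=[A/E; B; F/C; G/D; H] holding=-
       stack(C, D) → towers=[A/E; B; F; G/D/C; H] holding=-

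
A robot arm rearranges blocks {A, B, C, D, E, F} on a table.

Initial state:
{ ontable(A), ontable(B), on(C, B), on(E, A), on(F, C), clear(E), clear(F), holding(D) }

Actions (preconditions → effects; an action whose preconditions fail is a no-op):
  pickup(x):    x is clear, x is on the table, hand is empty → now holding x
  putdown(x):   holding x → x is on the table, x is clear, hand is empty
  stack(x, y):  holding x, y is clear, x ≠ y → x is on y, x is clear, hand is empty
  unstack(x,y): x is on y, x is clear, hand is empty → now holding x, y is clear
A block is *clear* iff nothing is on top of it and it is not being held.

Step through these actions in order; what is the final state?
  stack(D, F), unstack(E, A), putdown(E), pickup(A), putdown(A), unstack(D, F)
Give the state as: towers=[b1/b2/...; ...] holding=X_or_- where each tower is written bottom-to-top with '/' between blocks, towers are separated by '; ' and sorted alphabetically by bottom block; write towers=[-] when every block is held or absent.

step 1 (stack(D, F)): towers=[A/E; B/C/F/D] holding=-
step 2 (unstack(E, A)): towers=[A; B/C/F/D] holding=E
step 3 (putdown(E)): towers=[A; B/C/F/D; E] holding=-
step 4 (pickup(A)): towers=[B/C/F/D; E] holding=A
step 5 (putdown(A)): towers=[A; B/C/F/D; E] holding=-
step 6 (unstack(D, F)): towers=[A; B/C/F; E] holding=D

towers=[A; B/C/F; E] holding=D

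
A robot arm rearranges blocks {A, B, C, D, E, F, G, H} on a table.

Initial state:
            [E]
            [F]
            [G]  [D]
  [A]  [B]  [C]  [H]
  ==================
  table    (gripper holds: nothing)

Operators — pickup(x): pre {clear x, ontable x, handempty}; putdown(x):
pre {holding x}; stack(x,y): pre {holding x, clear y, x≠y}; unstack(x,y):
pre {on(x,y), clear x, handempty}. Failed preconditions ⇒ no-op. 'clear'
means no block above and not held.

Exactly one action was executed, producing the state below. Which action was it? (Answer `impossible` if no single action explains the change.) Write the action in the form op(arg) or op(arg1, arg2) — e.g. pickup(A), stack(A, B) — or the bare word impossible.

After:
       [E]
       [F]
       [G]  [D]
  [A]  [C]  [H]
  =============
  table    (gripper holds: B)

pickup(B)

target: towers=[A; C/G/F/E; H/D] holding=B
         pickup(A) → towers=[B; C/G/F/E; H/D] holding=A
     unstack(E, F) → towers=[A; B; C/G/F; H/D] holding=E
         pickup(B) → towers=[A; C/G/F/E; H/D] holding=B  ← match
     unstack(D, H) → towers=[A; B; C/G/F/E; H] holding=D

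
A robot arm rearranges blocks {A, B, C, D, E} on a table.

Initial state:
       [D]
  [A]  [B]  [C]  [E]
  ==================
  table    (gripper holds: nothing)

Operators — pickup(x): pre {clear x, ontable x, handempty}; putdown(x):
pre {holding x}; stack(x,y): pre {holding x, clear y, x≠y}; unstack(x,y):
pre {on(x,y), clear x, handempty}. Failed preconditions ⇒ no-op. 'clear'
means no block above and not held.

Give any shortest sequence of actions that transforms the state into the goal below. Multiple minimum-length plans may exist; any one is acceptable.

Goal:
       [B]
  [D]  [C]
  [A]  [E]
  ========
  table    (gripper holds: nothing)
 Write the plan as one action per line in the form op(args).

step 1 (unstack(D, B)): towers=[A; B; C; E] holding=D
step 2 (stack(D, A)): towers=[A/D; B; C; E] holding=-
step 3 (pickup(C)): towers=[A/D; B; E] holding=C
step 4 (stack(C, E)): towers=[A/D; B; E/C] holding=-
step 5 (pickup(B)): towers=[A/D; E/C] holding=B
step 6 (stack(B, C)): towers=[A/D; E/C/B] holding=-
goal check: towers=[A/D; E/C/B] holding=- — reached (length 6, optimal by BFS)

unstack(D, B)
stack(D, A)
pickup(C)
stack(C, E)
pickup(B)
stack(B, C)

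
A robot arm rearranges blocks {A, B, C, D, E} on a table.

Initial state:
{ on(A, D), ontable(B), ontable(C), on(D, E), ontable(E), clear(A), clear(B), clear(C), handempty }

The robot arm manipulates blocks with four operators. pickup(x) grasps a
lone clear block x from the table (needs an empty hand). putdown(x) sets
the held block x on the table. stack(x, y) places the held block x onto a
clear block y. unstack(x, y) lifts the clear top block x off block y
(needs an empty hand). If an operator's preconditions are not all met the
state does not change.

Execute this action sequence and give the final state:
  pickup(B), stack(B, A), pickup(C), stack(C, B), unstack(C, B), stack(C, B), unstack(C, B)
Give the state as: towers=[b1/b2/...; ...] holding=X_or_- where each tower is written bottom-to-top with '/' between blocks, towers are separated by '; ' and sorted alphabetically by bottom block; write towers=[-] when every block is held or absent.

towers=[E/D/A/B] holding=C

step 1 (pickup(B)): towers=[C; E/D/A] holding=B
step 2 (stack(B, A)): towers=[C; E/D/A/B] holding=-
step 3 (pickup(C)): towers=[E/D/A/B] holding=C
step 4 (stack(C, B)): towers=[E/D/A/B/C] holding=-
step 5 (unstack(C, B)): towers=[E/D/A/B] holding=C
step 6 (stack(C, B)): towers=[E/D/A/B/C] holding=-
step 7 (unstack(C, B)): towers=[E/D/A/B] holding=C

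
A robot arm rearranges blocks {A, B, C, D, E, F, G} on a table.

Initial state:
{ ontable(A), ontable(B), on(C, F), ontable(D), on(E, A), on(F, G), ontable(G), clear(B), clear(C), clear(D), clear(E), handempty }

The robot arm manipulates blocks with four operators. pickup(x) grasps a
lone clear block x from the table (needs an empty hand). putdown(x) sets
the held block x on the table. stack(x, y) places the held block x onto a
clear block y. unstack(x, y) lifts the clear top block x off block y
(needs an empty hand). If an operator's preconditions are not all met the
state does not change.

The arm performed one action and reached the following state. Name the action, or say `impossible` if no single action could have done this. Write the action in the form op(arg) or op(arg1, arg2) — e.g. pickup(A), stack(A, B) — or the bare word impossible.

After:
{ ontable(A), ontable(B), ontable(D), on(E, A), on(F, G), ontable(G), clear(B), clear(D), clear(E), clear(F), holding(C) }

target: towers=[A/E; B; D; G/F] holding=C
         pickup(B) → towers=[A/E; D; G/F/C] holding=B
         pickup(D) → towers=[A/E; B; G/F/C] holding=D
     unstack(E, A) → towers=[A; B; D; G/F/C] holding=E
     unstack(C, F) → towers=[A/E; B; D; G/F] holding=C  ← match

unstack(C, F)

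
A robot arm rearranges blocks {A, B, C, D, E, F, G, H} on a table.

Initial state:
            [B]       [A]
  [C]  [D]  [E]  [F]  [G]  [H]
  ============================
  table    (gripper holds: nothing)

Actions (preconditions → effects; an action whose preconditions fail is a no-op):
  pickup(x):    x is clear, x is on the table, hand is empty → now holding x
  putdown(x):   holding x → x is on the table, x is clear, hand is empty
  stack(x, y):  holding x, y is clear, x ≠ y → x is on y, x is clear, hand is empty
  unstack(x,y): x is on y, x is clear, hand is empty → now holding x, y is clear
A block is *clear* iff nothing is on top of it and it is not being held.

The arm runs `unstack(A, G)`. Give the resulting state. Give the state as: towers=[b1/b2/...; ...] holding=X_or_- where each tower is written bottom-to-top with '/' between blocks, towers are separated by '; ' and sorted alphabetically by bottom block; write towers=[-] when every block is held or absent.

towers=[C; D; E/B; F; G; H] holding=A

before: towers=[C; D; E/B; F; G/A; H] holding=-
pre[unstack(A, G)]: on(A,G) ok, clear(A) ok, handempty ok
all met → apply unstack(A, G)
after:  towers=[C; D; E/B; F; G; H] holding=A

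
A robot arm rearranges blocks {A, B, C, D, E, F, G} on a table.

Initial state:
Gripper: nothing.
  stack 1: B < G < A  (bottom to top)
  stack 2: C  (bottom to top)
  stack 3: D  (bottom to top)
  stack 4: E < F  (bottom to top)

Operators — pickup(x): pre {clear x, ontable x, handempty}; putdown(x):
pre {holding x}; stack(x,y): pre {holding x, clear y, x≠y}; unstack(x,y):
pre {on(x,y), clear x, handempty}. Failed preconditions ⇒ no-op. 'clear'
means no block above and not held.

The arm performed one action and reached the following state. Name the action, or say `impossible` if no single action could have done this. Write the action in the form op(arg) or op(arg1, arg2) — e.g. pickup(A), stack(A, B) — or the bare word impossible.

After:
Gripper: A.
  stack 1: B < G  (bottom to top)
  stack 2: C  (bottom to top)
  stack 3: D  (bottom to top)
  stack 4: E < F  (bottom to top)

target: towers=[B/G; C; D; E/F] holding=A
     unstack(F, E) → towers=[B/G/A; C; D; E] holding=F
         pickup(D) → towers=[B/G/A; C; E/F] holding=D
     unstack(A, G) → towers=[B/G; C; D; E/F] holding=A  ← match
         pickup(C) → towers=[B/G/A; D; E/F] holding=C

unstack(A, G)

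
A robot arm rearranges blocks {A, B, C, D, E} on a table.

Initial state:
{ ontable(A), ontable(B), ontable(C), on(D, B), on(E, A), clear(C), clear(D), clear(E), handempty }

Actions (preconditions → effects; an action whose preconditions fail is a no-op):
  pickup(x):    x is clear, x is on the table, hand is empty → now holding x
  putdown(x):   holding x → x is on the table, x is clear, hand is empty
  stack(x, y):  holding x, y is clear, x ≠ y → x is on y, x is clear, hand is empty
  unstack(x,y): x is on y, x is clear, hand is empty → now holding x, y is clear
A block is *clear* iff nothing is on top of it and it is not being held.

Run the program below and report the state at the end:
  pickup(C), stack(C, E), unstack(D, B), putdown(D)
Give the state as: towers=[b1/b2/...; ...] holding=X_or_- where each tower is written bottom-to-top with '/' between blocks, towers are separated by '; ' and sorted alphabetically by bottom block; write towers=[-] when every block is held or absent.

step 1 (pickup(C)): towers=[A/E; B/D] holding=C
step 2 (stack(C, E)): towers=[A/E/C; B/D] holding=-
step 3 (unstack(D, B)): towers=[A/E/C; B] holding=D
step 4 (putdown(D)): towers=[A/E/C; B; D] holding=-

towers=[A/E/C; B; D] holding=-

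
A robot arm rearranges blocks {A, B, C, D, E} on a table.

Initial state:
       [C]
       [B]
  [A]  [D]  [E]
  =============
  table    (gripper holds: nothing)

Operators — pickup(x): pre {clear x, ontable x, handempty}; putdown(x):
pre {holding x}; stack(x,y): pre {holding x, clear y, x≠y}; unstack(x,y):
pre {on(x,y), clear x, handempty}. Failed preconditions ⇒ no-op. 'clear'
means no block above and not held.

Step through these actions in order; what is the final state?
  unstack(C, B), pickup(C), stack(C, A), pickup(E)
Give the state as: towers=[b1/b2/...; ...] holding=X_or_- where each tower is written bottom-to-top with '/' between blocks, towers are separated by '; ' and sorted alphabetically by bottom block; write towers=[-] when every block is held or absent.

towers=[A/C; D/B] holding=E

step 1 (unstack(C, B)): towers=[A; D/B; E] holding=C
step 2 (pickup(C)) [no-op]: towers=[A; D/B; E] holding=C
step 3 (stack(C, A)): towers=[A/C; D/B; E] holding=-
step 4 (pickup(E)): towers=[A/C; D/B] holding=E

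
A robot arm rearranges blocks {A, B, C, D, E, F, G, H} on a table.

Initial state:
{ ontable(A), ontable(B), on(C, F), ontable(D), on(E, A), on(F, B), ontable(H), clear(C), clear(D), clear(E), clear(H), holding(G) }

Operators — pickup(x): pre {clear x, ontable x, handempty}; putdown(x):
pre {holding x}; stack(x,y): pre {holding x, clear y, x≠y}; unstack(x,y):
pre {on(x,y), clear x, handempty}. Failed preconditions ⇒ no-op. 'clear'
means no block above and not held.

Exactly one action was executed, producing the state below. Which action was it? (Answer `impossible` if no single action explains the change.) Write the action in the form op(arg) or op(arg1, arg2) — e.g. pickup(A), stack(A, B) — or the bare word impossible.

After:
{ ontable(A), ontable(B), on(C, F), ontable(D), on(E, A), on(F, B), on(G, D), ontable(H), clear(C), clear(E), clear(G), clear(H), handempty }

stack(G, D)

target: towers=[A/E; B/F/C; D/G; H] holding=-
        putdown(G) → towers=[A/E; B/F/C; D; G; H] holding=-
       stack(G, E) → towers=[A/E/G; B/F/C; D; H] holding=-
       stack(G, H) → towers=[A/E; B/F/C; D; H/G] holding=-
       stack(G, D) → towers=[A/E; B/F/C; D/G; H] holding=-  ← match
       stack(G, C) → towers=[A/E; B/F/C/G; D; H] holding=-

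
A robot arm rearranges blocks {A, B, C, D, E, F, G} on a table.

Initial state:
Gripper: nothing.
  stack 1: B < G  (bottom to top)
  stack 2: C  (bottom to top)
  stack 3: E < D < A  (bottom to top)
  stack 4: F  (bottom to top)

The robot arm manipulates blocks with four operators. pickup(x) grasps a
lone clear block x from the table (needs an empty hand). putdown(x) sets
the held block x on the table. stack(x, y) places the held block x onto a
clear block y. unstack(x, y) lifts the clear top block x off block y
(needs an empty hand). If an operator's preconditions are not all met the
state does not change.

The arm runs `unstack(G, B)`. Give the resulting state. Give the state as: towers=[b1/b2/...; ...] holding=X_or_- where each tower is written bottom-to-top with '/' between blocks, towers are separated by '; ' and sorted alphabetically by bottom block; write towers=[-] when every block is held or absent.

before: towers=[B/G; C; E/D/A; F] holding=-
pre[unstack(G, B)]: on(G,B) ok, clear(G) ok, handempty ok
all met → apply unstack(G, B)
after:  towers=[B; C; E/D/A; F] holding=G

towers=[B; C; E/D/A; F] holding=G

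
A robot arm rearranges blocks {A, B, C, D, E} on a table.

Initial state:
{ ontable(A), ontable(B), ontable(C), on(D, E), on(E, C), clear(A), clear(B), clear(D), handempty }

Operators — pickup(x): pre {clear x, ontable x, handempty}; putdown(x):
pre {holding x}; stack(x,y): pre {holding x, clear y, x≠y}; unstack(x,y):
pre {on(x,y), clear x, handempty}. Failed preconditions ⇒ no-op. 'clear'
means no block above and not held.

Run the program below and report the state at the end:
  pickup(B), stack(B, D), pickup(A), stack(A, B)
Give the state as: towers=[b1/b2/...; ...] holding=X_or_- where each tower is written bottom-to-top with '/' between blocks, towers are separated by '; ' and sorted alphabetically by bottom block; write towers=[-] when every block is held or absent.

towers=[C/E/D/B/A] holding=-

step 1 (pickup(B)): towers=[A; C/E/D] holding=B
step 2 (stack(B, D)): towers=[A; C/E/D/B] holding=-
step 3 (pickup(A)): towers=[C/E/D/B] holding=A
step 4 (stack(A, B)): towers=[C/E/D/B/A] holding=-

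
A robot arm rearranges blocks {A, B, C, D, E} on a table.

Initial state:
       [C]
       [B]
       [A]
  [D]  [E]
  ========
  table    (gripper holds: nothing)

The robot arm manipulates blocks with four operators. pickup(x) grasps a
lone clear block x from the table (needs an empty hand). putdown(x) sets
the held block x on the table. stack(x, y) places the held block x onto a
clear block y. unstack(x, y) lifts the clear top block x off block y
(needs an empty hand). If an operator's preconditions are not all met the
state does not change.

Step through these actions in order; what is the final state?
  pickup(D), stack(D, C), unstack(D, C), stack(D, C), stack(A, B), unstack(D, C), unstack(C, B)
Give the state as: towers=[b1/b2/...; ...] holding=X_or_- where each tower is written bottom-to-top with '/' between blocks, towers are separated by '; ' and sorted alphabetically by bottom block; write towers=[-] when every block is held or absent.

towers=[E/A/B/C] holding=D

step 1 (pickup(D)): towers=[E/A/B/C] holding=D
step 2 (stack(D, C)): towers=[E/A/B/C/D] holding=-
step 3 (unstack(D, C)): towers=[E/A/B/C] holding=D
step 4 (stack(D, C)): towers=[E/A/B/C/D] holding=-
step 5 (stack(A, B)) [no-op]: towers=[E/A/B/C/D] holding=-
step 6 (unstack(D, C)): towers=[E/A/B/C] holding=D
step 7 (unstack(C, B)) [no-op]: towers=[E/A/B/C] holding=D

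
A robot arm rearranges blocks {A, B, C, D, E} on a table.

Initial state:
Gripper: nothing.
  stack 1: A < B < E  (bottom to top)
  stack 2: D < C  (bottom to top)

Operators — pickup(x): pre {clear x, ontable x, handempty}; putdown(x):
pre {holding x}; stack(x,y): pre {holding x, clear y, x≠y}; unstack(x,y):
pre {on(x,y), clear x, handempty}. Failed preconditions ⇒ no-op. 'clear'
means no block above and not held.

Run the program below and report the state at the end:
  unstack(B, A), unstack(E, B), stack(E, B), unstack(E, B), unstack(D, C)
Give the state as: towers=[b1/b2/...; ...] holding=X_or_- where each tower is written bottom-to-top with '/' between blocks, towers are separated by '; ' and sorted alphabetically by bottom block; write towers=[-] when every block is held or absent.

step 1 (unstack(B, A)) [no-op]: towers=[A/B/E; D/C] holding=-
step 2 (unstack(E, B)): towers=[A/B; D/C] holding=E
step 3 (stack(E, B)): towers=[A/B/E; D/C] holding=-
step 4 (unstack(E, B)): towers=[A/B; D/C] holding=E
step 5 (unstack(D, C)) [no-op]: towers=[A/B; D/C] holding=E

towers=[A/B; D/C] holding=E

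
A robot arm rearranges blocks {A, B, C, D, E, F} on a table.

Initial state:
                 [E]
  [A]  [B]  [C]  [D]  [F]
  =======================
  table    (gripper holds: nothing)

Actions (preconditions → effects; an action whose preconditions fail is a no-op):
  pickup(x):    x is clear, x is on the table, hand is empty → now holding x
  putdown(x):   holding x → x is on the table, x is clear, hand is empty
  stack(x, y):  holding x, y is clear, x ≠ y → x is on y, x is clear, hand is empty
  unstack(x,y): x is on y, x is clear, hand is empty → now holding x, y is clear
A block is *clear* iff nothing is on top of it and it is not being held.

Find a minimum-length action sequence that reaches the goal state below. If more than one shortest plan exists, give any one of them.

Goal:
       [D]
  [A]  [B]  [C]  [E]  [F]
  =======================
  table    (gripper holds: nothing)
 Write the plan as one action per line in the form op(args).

step 1 (unstack(E, D)): towers=[A; B; C; D; F] holding=E
step 2 (putdown(E)): towers=[A; B; C; D; E; F] holding=-
step 3 (pickup(D)): towers=[A; B; C; E; F] holding=D
step 4 (stack(D, B)): towers=[A; B/D; C; E; F] holding=-
goal check: towers=[A; B/D; C; E; F] holding=- — reached (length 4, optimal by BFS)

unstack(E, D)
putdown(E)
pickup(D)
stack(D, B)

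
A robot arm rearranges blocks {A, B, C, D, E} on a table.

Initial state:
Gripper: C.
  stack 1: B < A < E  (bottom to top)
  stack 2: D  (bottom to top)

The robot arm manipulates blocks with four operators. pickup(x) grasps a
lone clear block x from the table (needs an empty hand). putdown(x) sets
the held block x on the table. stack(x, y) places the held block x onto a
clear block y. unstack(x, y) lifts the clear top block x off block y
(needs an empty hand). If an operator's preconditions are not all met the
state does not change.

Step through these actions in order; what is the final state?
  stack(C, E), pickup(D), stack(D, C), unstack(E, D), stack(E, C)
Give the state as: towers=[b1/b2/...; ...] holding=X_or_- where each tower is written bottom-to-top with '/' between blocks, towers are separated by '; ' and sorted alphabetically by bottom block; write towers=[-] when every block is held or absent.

towers=[B/A/E/C/D] holding=-

step 1 (stack(C, E)): towers=[B/A/E/C; D] holding=-
step 2 (pickup(D)): towers=[B/A/E/C] holding=D
step 3 (stack(D, C)): towers=[B/A/E/C/D] holding=-
step 4 (unstack(E, D)) [no-op]: towers=[B/A/E/C/D] holding=-
step 5 (stack(E, C)) [no-op]: towers=[B/A/E/C/D] holding=-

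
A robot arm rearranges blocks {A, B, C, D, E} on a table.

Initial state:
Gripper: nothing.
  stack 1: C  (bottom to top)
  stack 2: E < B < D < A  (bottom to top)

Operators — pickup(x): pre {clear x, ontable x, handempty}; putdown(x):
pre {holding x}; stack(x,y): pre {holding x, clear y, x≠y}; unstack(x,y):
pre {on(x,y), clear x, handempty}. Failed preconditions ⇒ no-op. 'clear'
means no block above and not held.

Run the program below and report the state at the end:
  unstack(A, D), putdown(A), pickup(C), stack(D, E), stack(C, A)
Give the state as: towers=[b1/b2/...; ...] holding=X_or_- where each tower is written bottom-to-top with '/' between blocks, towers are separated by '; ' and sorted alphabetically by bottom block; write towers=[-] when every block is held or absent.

step 1 (unstack(A, D)): towers=[C; E/B/D] holding=A
step 2 (putdown(A)): towers=[A; C; E/B/D] holding=-
step 3 (pickup(C)): towers=[A; E/B/D] holding=C
step 4 (stack(D, E)) [no-op]: towers=[A; E/B/D] holding=C
step 5 (stack(C, A)): towers=[A/C; E/B/D] holding=-

towers=[A/C; E/B/D] holding=-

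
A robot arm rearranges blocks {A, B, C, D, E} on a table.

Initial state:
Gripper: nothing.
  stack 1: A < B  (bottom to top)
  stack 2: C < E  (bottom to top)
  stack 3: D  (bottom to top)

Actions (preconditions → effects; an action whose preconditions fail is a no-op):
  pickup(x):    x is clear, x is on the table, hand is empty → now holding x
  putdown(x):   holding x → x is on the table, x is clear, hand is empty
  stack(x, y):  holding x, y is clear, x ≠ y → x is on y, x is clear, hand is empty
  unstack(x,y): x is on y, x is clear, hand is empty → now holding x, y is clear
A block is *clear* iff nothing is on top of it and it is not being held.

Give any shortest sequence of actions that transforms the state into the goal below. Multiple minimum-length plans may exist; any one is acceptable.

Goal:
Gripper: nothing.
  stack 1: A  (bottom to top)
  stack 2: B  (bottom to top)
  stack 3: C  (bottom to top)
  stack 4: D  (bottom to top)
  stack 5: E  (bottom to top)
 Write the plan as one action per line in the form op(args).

step 1 (unstack(B, A)): towers=[A; C/E; D] holding=B
step 2 (putdown(B)): towers=[A; B; C/E; D] holding=-
step 3 (unstack(E, C)): towers=[A; B; C; D] holding=E
step 4 (putdown(E)): towers=[A; B; C; D; E] holding=-
goal check: towers=[A; B; C; D; E] holding=- — reached (length 4, optimal by BFS)

unstack(B, A)
putdown(B)
unstack(E, C)
putdown(E)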